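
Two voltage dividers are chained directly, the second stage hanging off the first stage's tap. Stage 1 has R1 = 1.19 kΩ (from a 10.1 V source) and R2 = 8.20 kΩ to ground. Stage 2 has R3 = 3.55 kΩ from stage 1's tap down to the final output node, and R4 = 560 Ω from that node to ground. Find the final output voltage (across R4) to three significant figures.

V_out ≈ 0.959 V

Stage 2 presents R3+R4 = 4110 Ω as a load on stage 1's tap.
Stage 1's lower leg becomes R2‖(R3+R4) = 2738 Ω, so V_mid = 10.1 × 2738/3928 = 7.040 V.
Stage 2 is itself unloaded: V_out = V_mid × R4/(R3+R4) = 7.040 × 560/4110 = 0.959 V.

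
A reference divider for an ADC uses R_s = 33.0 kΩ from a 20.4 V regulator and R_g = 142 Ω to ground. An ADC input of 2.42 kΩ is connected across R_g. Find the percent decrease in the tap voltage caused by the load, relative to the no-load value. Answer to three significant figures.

5.52 %

The divider's output (Thévenin) resistance is R_s‖R_g = 141.4 Ω.
Fractional drop under load = R_th/(R_th + R_L) = 141.4 / (141.4 + 2420) = 0.05520.
So the output falls by 5.52 %.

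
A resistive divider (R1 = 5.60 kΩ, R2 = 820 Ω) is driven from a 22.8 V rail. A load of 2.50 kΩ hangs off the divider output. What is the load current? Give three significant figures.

I_L ≈ 0.906 mA

R2‖R_L = 617.5 Ω; V_out = 22.8 × 617.5/6217 = 2.264 V.
I_L = V_out / R_L = 2.264 / 2.50 kΩ = 0.906 mA.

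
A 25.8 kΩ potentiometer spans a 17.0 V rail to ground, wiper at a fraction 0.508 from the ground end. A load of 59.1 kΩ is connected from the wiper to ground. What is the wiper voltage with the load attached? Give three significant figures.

The wiper splits the pot into (1−α)R = 12.69 kΩ above and αR = 13.11 kΩ below.
Lower section ‖ load = 10.73 kΩ.
V_wiper = 17.0 × 10.73/(12.69 + 10.73) = 7.79 V.

V ≈ 7.79 V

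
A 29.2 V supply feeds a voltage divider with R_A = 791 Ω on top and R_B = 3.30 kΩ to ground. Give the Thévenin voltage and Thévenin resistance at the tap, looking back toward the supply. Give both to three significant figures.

V_th is the open-circuit tap voltage: 29.2 × 3300/(791 + 3300) = 23.6 V.
With the supply zeroed, R_A and R_B appear in parallel from the tap: R_th = R_A‖R_B = (791 × 3300)/4091 = 638 Ω.

V_th = 23.6 V, R_th = 638 Ω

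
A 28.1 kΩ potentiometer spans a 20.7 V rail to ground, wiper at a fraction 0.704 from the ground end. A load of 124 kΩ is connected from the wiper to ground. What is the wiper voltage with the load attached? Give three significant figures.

The wiper splits the pot into (1−α)R = 8.318 kΩ above and αR = 19.78 kΩ below.
Lower section ‖ load = 17.06 kΩ.
V_wiper = 20.7 × 17.06/(8.318 + 17.06) = 13.9 V.

V ≈ 13.9 V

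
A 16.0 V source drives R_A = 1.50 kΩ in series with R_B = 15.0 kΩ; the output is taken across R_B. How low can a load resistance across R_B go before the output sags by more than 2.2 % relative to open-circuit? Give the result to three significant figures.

R_L(min) ≈ 60.6 kΩ

Output resistance R_th = R_A‖R_B = (1.50 × 15.0)/16.50 = 1.364 kΩ.
The fractional drop is R_th/(R_th + R_L); requiring this ≤ 0.0220 gives R_L ≥ R_th(1/0.0220 − 1) = 1.364 × 44.45 = 60.6 kΩ.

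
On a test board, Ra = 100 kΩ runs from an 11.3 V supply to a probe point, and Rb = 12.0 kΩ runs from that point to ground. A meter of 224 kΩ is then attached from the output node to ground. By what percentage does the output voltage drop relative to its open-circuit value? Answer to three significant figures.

4.56 %

The divider's output (Thévenin) resistance is Ra‖Rb = 10.71 kΩ.
Fractional drop under load = R_th/(R_th + R_L) = 10.71 / (10.71 + 224) = 0.04565.
So the output falls by 4.56 %.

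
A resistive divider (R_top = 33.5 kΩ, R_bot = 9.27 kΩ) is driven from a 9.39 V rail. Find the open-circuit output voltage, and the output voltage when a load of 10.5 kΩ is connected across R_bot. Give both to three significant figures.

Unloaded: 2.04 V; loaded: 1.20 V

Open-circuit: V = 9.39 × 9.27/(33.5 + 9.27) = 2.04 V.
With the load, R_bot becomes R_bot‖R_L = 4.923 kΩ, so V = 9.39 × 4.923/38.42 = 1.20 V.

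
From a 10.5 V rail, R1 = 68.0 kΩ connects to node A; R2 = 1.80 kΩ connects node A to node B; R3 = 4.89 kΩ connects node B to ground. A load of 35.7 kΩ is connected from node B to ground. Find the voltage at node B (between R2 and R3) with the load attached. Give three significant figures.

V ≈ 0.609 V

At node B, R3 is in parallel with the load: R3‖R_L = 4.301 kΩ.
Below node A the resistance is R2 + (R3‖R_L) = 6.101 kΩ, so V_A = 10.5 × 6.101/74.10 = 0.8645 V.
Then V_B = V_A × (R3‖R_L)/(R2 + R3‖R_L) = 0.8645 × 4.301/6.101 = 0.609 V.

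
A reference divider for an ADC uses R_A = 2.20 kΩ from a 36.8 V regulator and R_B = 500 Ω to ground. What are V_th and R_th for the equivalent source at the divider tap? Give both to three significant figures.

V_th is the open-circuit tap voltage: 36.8 × 500/(2200 + 500) = 6.81 V.
With the supply zeroed, R_A and R_B appear in parallel from the tap: R_th = R_A‖R_B = (2200 × 500)/2700 = 407 Ω.

V_th = 6.81 V, R_th = 407 Ω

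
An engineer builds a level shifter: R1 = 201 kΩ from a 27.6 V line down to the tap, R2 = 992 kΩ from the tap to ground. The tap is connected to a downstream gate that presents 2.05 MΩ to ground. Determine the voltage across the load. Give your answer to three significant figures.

The load sits in parallel with R2: R2‖R_L = (992 × 2050) / (992 + 2050) = 668.5 kΩ.
V_out = 27.6 × 668.5 / (201 + 668.5) = 27.6 × 668.5/869.5 = 21.2 V.
(Unloaded it would have been 22.9 V.)

V_out ≈ 21.2 V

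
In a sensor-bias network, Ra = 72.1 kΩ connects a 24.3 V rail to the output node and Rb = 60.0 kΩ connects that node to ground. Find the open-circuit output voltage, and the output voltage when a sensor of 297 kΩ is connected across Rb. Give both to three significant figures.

Open-circuit: V = 24.3 × 60.0/(72.1 + 60.0) = 11.0 V.
With the load, Rb becomes Rb‖R_L = 49.92 kΩ, so V = 24.3 × 49.92/122.0 = 9.94 V.

Unloaded: 11.0 V; loaded: 9.94 V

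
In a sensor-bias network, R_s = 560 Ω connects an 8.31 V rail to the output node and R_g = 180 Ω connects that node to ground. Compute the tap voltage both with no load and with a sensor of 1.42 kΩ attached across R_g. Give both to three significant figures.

Unloaded: 2.02 V; loaded: 1.84 V

Open-circuit: V = 8.31 × 180/(560 + 180) = 2.02 V.
With the load, R_g becomes R_g‖R_L = 159.8 Ω, so V = 8.31 × 159.8/719.8 = 1.84 V.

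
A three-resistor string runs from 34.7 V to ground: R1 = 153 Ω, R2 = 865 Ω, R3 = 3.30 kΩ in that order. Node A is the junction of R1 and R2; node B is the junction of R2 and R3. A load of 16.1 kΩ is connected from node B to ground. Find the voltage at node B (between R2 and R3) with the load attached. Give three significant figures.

At node B, R3 is in parallel with the load: R3‖R_L = 2739 Ω.
Below node A the resistance is R2 + (R3‖R_L) = 3604 Ω, so V_A = 34.7 × 3604/3757 = 33.29 V.
Then V_B = V_A × (R3‖R_L)/(R2 + R3‖R_L) = 33.29 × 2739/3604 = 25.3 V.

V ≈ 25.3 V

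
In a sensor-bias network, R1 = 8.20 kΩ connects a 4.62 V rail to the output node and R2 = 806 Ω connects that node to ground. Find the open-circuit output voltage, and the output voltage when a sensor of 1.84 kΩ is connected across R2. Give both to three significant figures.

Open-circuit: V = 4.62 × 806/(8200 + 806) = 0.413 V.
With the load, R2 becomes R2‖R_L = 560.5 Ω, so V = 4.62 × 560.5/8760 = 0.296 V.

Unloaded: 0.413 V; loaded: 0.296 V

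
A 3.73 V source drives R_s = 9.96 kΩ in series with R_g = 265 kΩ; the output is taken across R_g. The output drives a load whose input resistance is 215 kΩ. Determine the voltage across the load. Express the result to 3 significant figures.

The load sits in parallel with R_g: R_g‖R_L = (265 × 215) / (265 + 215) = 118.7 kΩ.
V_out = 3.73 × 118.7 / (9.96 + 118.7) = 3.73 × 118.7/128.7 = 3.44 V.

V_out ≈ 3.44 V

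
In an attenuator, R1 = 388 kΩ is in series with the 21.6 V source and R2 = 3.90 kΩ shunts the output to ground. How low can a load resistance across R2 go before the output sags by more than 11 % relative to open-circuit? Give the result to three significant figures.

Output resistance R_th = R1‖R2 = (388 × 3.90)/391.9 = 3.861 kΩ.
The fractional drop is R_th/(R_th + R_L); requiring this ≤ 0.110 gives R_L ≥ R_th(1/0.110 − 1) = 3.861 × 8.091 = 31.2 kΩ.

R_L(min) ≈ 31.2 kΩ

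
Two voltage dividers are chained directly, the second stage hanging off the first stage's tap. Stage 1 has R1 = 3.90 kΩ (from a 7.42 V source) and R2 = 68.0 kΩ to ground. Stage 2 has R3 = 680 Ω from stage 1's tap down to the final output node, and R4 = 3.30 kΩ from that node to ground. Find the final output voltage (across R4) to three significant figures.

Stage 2 presents R3+R4 = 3980 Ω as a load on stage 1's tap.
Stage 1's lower leg becomes R2‖(R3+R4) = 3760 Ω, so V_mid = 7.42 × 3760/7660 = 3.642 V.
Stage 2 is itself unloaded: V_out = V_mid × R4/(R3+R4) = 3.642 × 3300/3980 = 3.02 V.

V_out ≈ 3.02 V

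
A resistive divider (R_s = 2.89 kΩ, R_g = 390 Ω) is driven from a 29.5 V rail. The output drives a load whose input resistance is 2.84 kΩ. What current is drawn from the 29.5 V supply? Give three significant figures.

R_g‖R_L = 342.9 Ω, so the source sees R_s + R_g‖R_L = 3233 Ω.
I = 29.5 V / 3233 Ω = 9.12 mA.

I ≈ 9.12 mA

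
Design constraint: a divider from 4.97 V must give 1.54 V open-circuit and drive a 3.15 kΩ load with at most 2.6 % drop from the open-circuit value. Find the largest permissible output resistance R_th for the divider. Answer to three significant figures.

Loading drop = R_th/(R_th + R_L) ≤ 0.0260, so R_th ≤ R_L · ε/(1−ε) = 3.15 kΩ × 0.0260/0.9740 = 84.1 Ω.

R_th ≤ 84.1 Ω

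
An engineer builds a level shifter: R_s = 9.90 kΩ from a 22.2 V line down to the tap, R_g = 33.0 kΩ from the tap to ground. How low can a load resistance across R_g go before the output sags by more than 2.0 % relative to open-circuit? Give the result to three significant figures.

R_L(min) ≈ 373 kΩ

Output resistance R_th = R_s‖R_g = (9.90 × 33.0)/42.90 = 7.615 kΩ.
The fractional drop is R_th/(R_th + R_L); requiring this ≤ 0.0200 gives R_L ≥ R_th(1/0.0200 − 1) = 7.615 × 49.00 = 373 kΩ.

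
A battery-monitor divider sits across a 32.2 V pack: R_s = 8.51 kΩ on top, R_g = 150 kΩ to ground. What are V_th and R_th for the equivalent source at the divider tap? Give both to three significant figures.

V_th = 30.5 V, R_th = 8.05 kΩ

V_th is the open-circuit tap voltage: 32.2 × 150/(8.51 + 150) = 30.5 V.
With the supply zeroed, R_s and R_g appear in parallel from the tap: R_th = R_s‖R_g = (8.51 × 150)/158.5 = 8.05 kΩ.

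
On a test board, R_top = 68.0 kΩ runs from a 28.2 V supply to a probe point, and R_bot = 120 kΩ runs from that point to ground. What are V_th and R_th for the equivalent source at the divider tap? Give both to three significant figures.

V_th = 18.0 V, R_th = 43.4 kΩ

V_th is the open-circuit tap voltage: 28.2 × 120/(68.0 + 120) = 18.0 V.
With the supply zeroed, R_top and R_bot appear in parallel from the tap: R_th = R_top‖R_bot = (68.0 × 120)/188.0 = 43.4 kΩ.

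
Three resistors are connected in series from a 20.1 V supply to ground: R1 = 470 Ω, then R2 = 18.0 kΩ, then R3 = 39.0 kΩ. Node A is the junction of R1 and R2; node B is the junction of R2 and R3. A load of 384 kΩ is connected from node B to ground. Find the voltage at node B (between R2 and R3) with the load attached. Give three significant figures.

At node B, R3 is in parallel with the load: R3‖R_L = 35400 Ω.
Below node A the resistance is R2 + (R3‖R_L) = 53400 Ω, so V_A = 20.1 × 53400/53870 = 19.92 V.
Then V_B = V_A × (R3‖R_L)/(R2 + R3‖R_L) = 19.92 × 35400/53400 = 13.2 V.

V ≈ 13.2 V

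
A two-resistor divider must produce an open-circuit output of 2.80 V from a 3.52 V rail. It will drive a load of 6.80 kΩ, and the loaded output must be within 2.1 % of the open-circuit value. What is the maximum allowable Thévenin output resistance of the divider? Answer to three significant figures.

Loading drop = R_th/(R_th + R_L) ≤ 0.0210, so R_th ≤ R_L · ε/(1−ε) = 6.80 kΩ × 0.0210/0.9790 = 146 Ω.
(Any R1, R2 with R2/(R1+R2) = 0.795 and R1‖R2 ≤ 146 Ω will meet the spec.)

R_th ≤ 146 Ω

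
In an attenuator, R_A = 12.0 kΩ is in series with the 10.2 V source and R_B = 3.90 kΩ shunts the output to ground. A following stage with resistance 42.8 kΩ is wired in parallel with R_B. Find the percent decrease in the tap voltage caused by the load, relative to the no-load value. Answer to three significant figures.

The divider's output (Thévenin) resistance is R_A‖R_B = 2.943 kΩ.
Fractional drop under load = R_th/(R_th + R_L) = 2.943 / (2.943 + 42.8) = 0.06435.
So the output falls by 6.43 %.

6.43 %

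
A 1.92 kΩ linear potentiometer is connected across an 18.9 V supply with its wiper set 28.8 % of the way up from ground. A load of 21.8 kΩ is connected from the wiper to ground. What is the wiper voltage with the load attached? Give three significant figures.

The wiper splits the pot into (1−α)R = 1367 Ω above and αR = 553.0 Ω below.
Lower section ‖ load = 539.3 Ω.
V_wiper = 18.9 × 539.3/(1367 + 539.3) = 5.35 V.

V ≈ 5.35 V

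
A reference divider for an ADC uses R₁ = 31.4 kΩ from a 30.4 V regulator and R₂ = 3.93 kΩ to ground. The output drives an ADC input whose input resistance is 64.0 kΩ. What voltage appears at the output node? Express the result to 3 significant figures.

The load sits in parallel with R₂: R₂‖R_L = (3.93 × 64.0) / (3.93 + 64.0) = 3.703 kΩ.
V_out = 30.4 × 3.703 / (31.4 + 3.703) = 30.4 × 3.703/35.10 = 3.21 V.

V_out ≈ 3.21 V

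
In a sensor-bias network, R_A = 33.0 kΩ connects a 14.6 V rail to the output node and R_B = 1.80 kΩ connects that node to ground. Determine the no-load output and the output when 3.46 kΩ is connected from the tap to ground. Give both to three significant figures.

Unloaded: 0.755 V; loaded: 0.506 V

Open-circuit: V = 14.6 × 1.80/(33.0 + 1.80) = 0.755 V.
With the load, R_B becomes R_B‖R_L = 1.184 kΩ, so V = 14.6 × 1.184/34.18 = 0.506 V.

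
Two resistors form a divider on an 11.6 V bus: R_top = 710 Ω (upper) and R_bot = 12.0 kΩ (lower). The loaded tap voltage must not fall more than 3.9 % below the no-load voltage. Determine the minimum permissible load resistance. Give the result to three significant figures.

Output resistance R_th = R_top‖R_bot = (710 × 12000)/12710 = 670.3 Ω.
The fractional drop is R_th/(R_th + R_L); requiring this ≤ 0.0390 gives R_L ≥ R_th(1/0.0390 − 1) = 670.3 × 24.64 = 16.5 kΩ.

R_L(min) ≈ 16.5 kΩ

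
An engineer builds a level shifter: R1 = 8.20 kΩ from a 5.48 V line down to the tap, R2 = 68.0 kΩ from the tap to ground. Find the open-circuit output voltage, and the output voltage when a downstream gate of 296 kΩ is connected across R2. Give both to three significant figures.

Open-circuit: V = 5.48 × 68.0/(8.20 + 68.0) = 4.89 V.
With the load, R2 becomes R2‖R_L = 55.30 kΩ, so V = 5.48 × 55.30/63.50 = 4.77 V.

Unloaded: 4.89 V; loaded: 4.77 V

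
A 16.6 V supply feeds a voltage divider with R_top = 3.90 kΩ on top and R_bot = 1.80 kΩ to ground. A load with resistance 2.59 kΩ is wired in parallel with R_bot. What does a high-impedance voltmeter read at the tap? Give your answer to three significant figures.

The load sits in parallel with R_bot: R_bot‖R_L = (1.80 × 2.59) / (1.80 + 2.59) = 1.062 kΩ.
V_out = 16.6 × 1.062 / (3.90 + 1.062) = 16.6 × 1.062/4.962 = 3.55 V.

V_out ≈ 3.55 V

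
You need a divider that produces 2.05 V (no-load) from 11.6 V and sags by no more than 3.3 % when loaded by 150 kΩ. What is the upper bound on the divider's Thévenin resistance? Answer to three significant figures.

R_th ≤ 5.12 kΩ

Loading drop = R_th/(R_th + R_L) ≤ 0.0330, so R_th ≤ R_L · ε/(1−ε) = 150 kΩ × 0.0330/0.9670 = 5.12 kΩ.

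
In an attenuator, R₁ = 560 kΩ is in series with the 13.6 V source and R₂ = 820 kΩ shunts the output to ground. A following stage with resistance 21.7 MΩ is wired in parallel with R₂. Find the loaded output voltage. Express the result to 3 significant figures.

V_out ≈ 7.96 V

The load sits in parallel with R₂: R₂‖R_L = (820 × 21700) / (820 + 21700) = 790.1 kΩ.
V_out = 13.6 × 790.1 / (560 + 790.1) = 13.6 × 790.1/1350 = 7.96 V.
(Unloaded it would have been 8.08 V.)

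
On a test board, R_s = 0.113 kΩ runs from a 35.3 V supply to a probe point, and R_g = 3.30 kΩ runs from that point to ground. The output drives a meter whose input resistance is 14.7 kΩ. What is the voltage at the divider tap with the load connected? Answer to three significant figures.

The load sits in parallel with R_g: R_g‖R_L = (3300 × 14700) / (3300 + 14700) = 2695 Ω.
V_out = 35.3 × 2695 / (113 + 2695) = 35.3 × 2695/2808 = 33.9 V.

V_out ≈ 33.9 V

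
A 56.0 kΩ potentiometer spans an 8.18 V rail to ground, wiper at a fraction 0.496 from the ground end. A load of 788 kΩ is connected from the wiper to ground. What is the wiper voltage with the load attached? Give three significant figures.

The wiper splits the pot into (1−α)R = 28.22 kΩ above and αR = 27.78 kΩ below.
Lower section ‖ load = 26.83 kΩ.
V_wiper = 8.18 × 26.83/(28.22 + 26.83) = 3.99 V.

V ≈ 3.99 V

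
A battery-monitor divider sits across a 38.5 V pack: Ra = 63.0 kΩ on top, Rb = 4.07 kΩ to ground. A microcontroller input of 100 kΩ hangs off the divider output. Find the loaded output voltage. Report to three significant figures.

The load sits in parallel with Rb: Rb‖R_L = (4.07 × 100) / (4.07 + 100) = 3.911 kΩ.
V_out = 38.5 × 3.911 / (63.0 + 3.911) = 38.5 × 3.911/66.91 = 2.25 V.

V_out ≈ 2.25 V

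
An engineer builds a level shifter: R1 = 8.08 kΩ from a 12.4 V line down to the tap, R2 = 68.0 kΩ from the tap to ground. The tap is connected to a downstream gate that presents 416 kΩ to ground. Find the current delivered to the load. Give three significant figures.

I_L ≈ 0.0262 mA

R2‖R_L = 58.45 kΩ; V_out = 12.4 × 58.45/66.53 = 10.89 V.
I_L = V_out / R_L = 10.89 / 416 kΩ = 0.0262 mA.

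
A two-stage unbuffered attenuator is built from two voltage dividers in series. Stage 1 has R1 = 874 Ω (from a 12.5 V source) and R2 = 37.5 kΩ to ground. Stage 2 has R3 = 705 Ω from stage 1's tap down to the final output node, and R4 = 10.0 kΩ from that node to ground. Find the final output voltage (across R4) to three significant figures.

Stage 2 presents R3+R4 = 10700 Ω as a load on stage 1's tap.
Stage 1's lower leg becomes R2‖(R3+R4) = 8328 Ω, so V_mid = 12.5 × 8328/9202 = 11.31 V.
Stage 2 is itself unloaded: V_out = V_mid × R4/(R3+R4) = 11.31 × 10000/10700 = 10.6 V.

V_out ≈ 10.6 V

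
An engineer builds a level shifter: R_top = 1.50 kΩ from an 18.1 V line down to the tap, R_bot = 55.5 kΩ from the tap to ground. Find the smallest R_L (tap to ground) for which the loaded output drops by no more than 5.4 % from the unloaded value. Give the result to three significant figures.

R_L(min) ≈ 25.6 kΩ

Output resistance R_th = R_top‖R_bot = (1.50 × 55.5)/57.00 = 1.461 kΩ.
The fractional drop is R_th/(R_th + R_L); requiring this ≤ 0.0540 gives R_L ≥ R_th(1/0.0540 − 1) = 1.461 × 17.52 = 25.6 kΩ.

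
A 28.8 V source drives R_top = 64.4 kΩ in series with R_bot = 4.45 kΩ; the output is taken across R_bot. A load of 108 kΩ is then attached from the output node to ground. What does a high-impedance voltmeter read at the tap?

The load sits in parallel with R_bot: R_bot‖R_L = (4.45 × 108) / (4.45 + 108) = 4.274 kΩ.
V_out = 28.8 × 4.274 / (64.4 + 4.274) = 28.8 × 4.274/68.67 = 1.79 V.

V_out ≈ 1.79 V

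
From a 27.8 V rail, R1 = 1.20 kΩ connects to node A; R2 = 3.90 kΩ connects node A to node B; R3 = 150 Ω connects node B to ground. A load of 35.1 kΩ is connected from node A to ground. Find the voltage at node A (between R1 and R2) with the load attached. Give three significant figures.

Below node A the series string R2+R3 = 4050 Ω sits in parallel with the 35100 Ω load: 3631 Ω.
V_A = 27.8 × 3631/(1200 + 3631) = 20.9 V.

V ≈ 20.9 V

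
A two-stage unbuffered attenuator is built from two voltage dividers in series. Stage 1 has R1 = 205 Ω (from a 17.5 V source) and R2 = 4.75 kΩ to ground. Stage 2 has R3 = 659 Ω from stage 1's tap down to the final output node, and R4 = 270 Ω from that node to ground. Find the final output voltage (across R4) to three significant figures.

V_out ≈ 4.02 V

Stage 2 presents R3+R4 = 929.0 Ω as a load on stage 1's tap.
Stage 1's lower leg becomes R2‖(R3+R4) = 777.0 Ω, so V_mid = 17.5 × 777.0/982.0 = 13.85 V.
Stage 2 is itself unloaded: V_out = V_mid × R4/(R3+R4) = 13.85 × 270/929.0 = 4.02 V.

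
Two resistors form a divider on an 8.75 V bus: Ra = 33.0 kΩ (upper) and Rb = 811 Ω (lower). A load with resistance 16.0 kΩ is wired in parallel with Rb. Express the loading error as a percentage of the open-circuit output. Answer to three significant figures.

4.71 %

The divider's output (Thévenin) resistance is Ra‖Rb = 791.5 Ω.
Fractional drop under load = R_th/(R_th + R_L) = 791.5 / (791.5 + 16000) = 0.04714.
So the output falls by 4.71 %.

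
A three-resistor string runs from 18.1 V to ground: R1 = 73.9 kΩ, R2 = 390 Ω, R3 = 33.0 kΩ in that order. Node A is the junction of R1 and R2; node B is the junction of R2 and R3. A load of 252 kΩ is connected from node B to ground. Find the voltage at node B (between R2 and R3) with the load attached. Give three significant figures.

V ≈ 5.10 V

At node B, R3 is in parallel with the load: R3‖R_L = 29180 Ω.
Below node A the resistance is R2 + (R3‖R_L) = 29570 Ω, so V_A = 18.1 × 29570/103500 = 5.173 V.
Then V_B = V_A × (R3‖R_L)/(R2 + R3‖R_L) = 5.173 × 29180/29570 = 5.10 V.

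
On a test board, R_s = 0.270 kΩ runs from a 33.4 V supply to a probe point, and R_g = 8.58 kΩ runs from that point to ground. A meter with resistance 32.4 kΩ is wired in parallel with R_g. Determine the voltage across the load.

V_out ≈ 32.1 V

The load sits in parallel with R_g: R_g‖R_L = (8580 × 32400) / (8580 + 32400) = 6784 Ω.
V_out = 33.4 × 6784 / (270 + 6784) = 33.4 × 6784/7054 = 32.1 V.
(Unloaded it would have been 32.4 V.)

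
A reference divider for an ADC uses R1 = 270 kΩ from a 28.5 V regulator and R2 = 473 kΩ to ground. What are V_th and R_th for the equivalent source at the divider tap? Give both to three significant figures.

V_th = 18.1 V, R_th = 172 kΩ

V_th is the open-circuit tap voltage: 28.5 × 473/(270 + 473) = 18.1 V.
With the supply zeroed, R1 and R2 appear in parallel from the tap: R_th = R1‖R2 = (270 × 473)/743.0 = 172 kΩ.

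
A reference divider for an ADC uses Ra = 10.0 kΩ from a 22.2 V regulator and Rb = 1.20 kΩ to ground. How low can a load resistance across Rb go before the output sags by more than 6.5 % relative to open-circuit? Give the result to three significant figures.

Output resistance R_th = Ra‖Rb = (10.0 × 1.20)/11.20 = 1.071 kΩ.
The fractional drop is R_th/(R_th + R_L); requiring this ≤ 0.0650 gives R_L ≥ R_th(1/0.0650 − 1) = 1.071 × 14.38 = 15.4 kΩ.

R_L(min) ≈ 15.4 kΩ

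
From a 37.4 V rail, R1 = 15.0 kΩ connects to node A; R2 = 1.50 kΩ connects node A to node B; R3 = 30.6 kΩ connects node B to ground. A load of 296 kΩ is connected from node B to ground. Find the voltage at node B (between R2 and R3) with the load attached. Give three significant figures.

At node B, R3 is in parallel with the load: R3‖R_L = 27.73 kΩ.
Below node A the resistance is R2 + (R3‖R_L) = 29.23 kΩ, so V_A = 37.4 × 29.23/44.23 = 24.72 V.
Then V_B = V_A × (R3‖R_L)/(R2 + R3‖R_L) = 24.72 × 27.73/29.23 = 23.4 V.

V ≈ 23.4 V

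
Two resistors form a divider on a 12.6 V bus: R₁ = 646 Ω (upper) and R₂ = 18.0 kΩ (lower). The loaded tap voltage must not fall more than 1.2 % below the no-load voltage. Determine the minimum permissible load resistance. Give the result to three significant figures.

Output resistance R_th = R₁‖R₂ = (646 × 18000)/18650 = 623.6 Ω.
The fractional drop is R_th/(R_th + R_L); requiring this ≤ 0.0120 gives R_L ≥ R_th(1/0.0120 − 1) = 623.6 × 82.33 = 51.3 kΩ.

R_L(min) ≈ 51.3 kΩ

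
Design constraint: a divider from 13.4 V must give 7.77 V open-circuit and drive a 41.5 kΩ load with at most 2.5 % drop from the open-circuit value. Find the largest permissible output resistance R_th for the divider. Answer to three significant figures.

Loading drop = R_th/(R_th + R_L) ≤ 0.0250, so R_th ≤ R_L · ε/(1−ε) = 41.5 kΩ × 0.0250/0.9750 = 1.06 kΩ.

R_th ≤ 1.06 kΩ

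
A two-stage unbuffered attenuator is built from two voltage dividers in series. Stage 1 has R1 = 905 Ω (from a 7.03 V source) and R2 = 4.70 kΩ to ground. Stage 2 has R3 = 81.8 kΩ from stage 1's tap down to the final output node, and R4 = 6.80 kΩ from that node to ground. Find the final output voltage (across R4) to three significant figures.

Stage 2 presents R3+R4 = 88600 Ω as a load on stage 1's tap.
Stage 1's lower leg becomes R2‖(R3+R4) = 4463 Ω, so V_mid = 7.03 × 4463/5368 = 5.845 V.
Stage 2 is itself unloaded: V_out = V_mid × R4/(R3+R4) = 5.845 × 6800/88600 = 0.449 V.

V_out ≈ 0.449 V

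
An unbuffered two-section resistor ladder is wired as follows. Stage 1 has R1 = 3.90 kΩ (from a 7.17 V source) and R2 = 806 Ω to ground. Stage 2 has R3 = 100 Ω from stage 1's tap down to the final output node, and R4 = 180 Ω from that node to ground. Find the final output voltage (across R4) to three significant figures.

Stage 2 presents R3+R4 = 280.0 Ω as a load on stage 1's tap.
Stage 1's lower leg becomes R2‖(R3+R4) = 207.8 Ω, so V_mid = 7.17 × 207.8/4108 = 0.3627 V.
Stage 2 is itself unloaded: V_out = V_mid × R4/(R3+R4) = 0.3627 × 180/280.0 = 0.233 V.

V_out ≈ 0.233 V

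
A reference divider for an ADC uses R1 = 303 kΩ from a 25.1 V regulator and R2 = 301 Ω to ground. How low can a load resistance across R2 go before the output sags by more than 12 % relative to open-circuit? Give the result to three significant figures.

R_L(min) ≈ 2.21 kΩ

Output resistance R_th = R1‖R2 = (303000 × 301)/303300 = 300.7 Ω.
The fractional drop is R_th/(R_th + R_L); requiring this ≤ 0.120 gives R_L ≥ R_th(1/0.120 − 1) = 300.7 × 7.333 = 2.21 kΩ.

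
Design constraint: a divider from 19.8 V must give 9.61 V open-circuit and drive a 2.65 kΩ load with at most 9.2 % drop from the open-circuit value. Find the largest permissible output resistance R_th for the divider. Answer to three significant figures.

Loading drop = R_th/(R_th + R_L) ≤ 0.0920, so R_th ≤ R_L · ε/(1−ε) = 2.65 kΩ × 0.0920/0.9080 = 269 Ω.

R_th ≤ 269 Ω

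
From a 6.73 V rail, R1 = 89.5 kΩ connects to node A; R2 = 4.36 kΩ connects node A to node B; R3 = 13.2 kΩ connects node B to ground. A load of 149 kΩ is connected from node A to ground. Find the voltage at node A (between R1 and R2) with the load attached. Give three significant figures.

V ≈ 1.00 V

Below node A the series string R2+R3 = 17.56 kΩ sits in parallel with the 149 kΩ load: 15.71 kΩ.
V_A = 6.73 × 15.71/(89.5 + 15.71) = 1.00 V.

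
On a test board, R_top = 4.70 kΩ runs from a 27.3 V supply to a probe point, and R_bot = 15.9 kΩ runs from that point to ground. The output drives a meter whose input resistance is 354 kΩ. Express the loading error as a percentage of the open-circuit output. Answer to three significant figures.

The divider's output (Thévenin) resistance is R_top‖R_bot = 3.628 kΩ.
Fractional drop under load = R_th/(R_th + R_L) = 3.628 / (3.628 + 354) = 0.01014.
So the output falls by 1.01 %.

1.01 %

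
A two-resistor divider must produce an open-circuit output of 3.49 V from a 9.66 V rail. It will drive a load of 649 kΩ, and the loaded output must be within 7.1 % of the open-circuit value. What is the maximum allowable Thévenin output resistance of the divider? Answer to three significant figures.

Loading drop = R_th/(R_th + R_L) ≤ 0.0710, so R_th ≤ R_L · ε/(1−ε) = 649 kΩ × 0.0710/0.9290 = 49.6 kΩ.
(Any R1, R2 with R2/(R1+R2) = 0.361 and R1‖R2 ≤ 49.6 kΩ will meet the spec.)

R_th ≤ 49.6 kΩ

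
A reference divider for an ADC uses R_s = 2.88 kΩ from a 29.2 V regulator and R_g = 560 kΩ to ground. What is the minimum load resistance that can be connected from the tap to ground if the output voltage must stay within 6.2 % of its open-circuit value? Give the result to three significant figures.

Output resistance R_th = R_s‖R_g = (2.88 × 560)/562.9 = 2.865 kΩ.
The fractional drop is R_th/(R_th + R_L); requiring this ≤ 0.0620 gives R_L ≥ R_th(1/0.0620 − 1) = 2.865 × 15.13 = 43.3 kΩ.

R_L(min) ≈ 43.3 kΩ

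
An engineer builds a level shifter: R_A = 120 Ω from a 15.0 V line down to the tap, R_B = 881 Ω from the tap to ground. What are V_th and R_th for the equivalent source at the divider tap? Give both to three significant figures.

V_th = 13.2 V, R_th = 106 Ω

V_th is the open-circuit tap voltage: 15.0 × 881/(120 + 881) = 13.2 V.
With the supply zeroed, R_A and R_B appear in parallel from the tap: R_th = R_A‖R_B = (120 × 881)/1001 = 106 Ω.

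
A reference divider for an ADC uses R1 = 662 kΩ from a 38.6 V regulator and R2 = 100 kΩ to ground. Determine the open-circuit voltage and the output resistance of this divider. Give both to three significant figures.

V_th is the open-circuit tap voltage: 38.6 × 100/(662 + 100) = 5.07 V.
With the supply zeroed, R1 and R2 appear in parallel from the tap: R_th = R1‖R2 = (662 × 100)/762.0 = 86.9 kΩ.

V_th = 5.07 V, R_th = 86.9 kΩ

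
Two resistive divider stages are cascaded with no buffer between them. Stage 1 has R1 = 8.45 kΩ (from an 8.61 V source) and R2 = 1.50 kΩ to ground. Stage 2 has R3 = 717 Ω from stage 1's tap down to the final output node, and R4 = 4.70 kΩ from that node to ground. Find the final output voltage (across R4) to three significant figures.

Stage 2 presents R3+R4 = 5417 Ω as a load on stage 1's tap.
Stage 1's lower leg becomes R2‖(R3+R4) = 1175 Ω, so V_mid = 8.61 × 1175/9625 = 1.051 V.
Stage 2 is itself unloaded: V_out = V_mid × R4/(R3+R4) = 1.051 × 4700/5417 = 0.912 V.

V_out ≈ 0.912 V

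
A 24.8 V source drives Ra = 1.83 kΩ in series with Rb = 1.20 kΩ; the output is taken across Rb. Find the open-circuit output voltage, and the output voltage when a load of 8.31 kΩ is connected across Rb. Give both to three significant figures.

Unloaded: 9.82 V; loaded: 9.03 V

Open-circuit: V = 24.8 × 1.20/(1.83 + 1.20) = 9.82 V.
With the load, Rb becomes Rb‖R_L = 1.049 kΩ, so V = 24.8 × 1.049/2.879 = 9.03 V.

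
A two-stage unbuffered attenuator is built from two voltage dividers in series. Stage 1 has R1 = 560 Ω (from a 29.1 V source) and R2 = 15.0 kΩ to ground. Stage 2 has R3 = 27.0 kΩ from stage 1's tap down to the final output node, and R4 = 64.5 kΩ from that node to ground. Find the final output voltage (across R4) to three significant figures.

V_out ≈ 19.7 V

Stage 2 presents R3+R4 = 91500 Ω as a load on stage 1's tap.
Stage 1's lower leg becomes R2‖(R3+R4) = 12890 Ω, so V_mid = 29.1 × 12890/13450 = 27.89 V.
Stage 2 is itself unloaded: V_out = V_mid × R4/(R3+R4) = 27.89 × 64500/91500 = 19.7 V.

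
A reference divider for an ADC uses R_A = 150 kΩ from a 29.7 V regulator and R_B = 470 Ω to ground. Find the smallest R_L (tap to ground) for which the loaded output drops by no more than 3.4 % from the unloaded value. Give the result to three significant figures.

Output resistance R_th = R_A‖R_B = (150000 × 470)/150500 = 468.5 Ω.
The fractional drop is R_th/(R_th + R_L); requiring this ≤ 0.0340 gives R_L ≥ R_th(1/0.0340 − 1) = 468.5 × 28.41 = 13.3 kΩ.

R_L(min) ≈ 13.3 kΩ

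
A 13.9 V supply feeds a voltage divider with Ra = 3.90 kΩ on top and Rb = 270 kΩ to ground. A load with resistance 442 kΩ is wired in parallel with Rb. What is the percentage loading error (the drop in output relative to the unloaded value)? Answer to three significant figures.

0.862 %

The divider's output (Thévenin) resistance is Ra‖Rb = 3.844 kΩ.
Fractional drop under load = R_th/(R_th + R_L) = 3.844 / (3.844 + 442) = 0.008623.
So the output falls by 0.862 %.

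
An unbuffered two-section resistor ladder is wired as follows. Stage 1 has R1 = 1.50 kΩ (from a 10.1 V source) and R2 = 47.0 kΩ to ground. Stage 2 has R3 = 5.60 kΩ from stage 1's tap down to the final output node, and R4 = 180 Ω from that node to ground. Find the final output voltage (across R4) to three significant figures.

V_out ≈ 0.244 V

Stage 2 presents R3+R4 = 5780 Ω as a load on stage 1's tap.
Stage 1's lower leg becomes R2‖(R3+R4) = 5147 Ω, so V_mid = 10.1 × 5147/6647 = 7.821 V.
Stage 2 is itself unloaded: V_out = V_mid × R4/(R3+R4) = 7.821 × 180/5780 = 0.244 V.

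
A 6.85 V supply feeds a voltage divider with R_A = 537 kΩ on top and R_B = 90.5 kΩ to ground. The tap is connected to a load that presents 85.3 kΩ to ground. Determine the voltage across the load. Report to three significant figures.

V_out ≈ 0.518 V

The load sits in parallel with R_B: R_B‖R_L = (90.5 × 85.3) / (90.5 + 85.3) = 43.91 kΩ.
V_out = 6.85 × 43.91 / (537 + 43.91) = 6.85 × 43.91/580.9 = 0.518 V.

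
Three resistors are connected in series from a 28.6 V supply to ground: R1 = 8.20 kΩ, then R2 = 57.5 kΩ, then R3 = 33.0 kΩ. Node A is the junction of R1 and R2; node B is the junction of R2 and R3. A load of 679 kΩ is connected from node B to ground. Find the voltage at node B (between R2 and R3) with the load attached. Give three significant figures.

V ≈ 9.26 V

At node B, R3 is in parallel with the load: R3‖R_L = 31.47 kΩ.
Below node A the resistance is R2 + (R3‖R_L) = 88.97 kΩ, so V_A = 28.6 × 88.97/97.17 = 26.19 V.
Then V_B = V_A × (R3‖R_L)/(R2 + R3‖R_L) = 26.19 × 31.47/88.97 = 9.26 V.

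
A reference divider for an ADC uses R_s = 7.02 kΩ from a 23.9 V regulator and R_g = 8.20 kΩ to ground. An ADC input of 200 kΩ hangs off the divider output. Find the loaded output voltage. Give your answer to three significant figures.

The load sits in parallel with R_g: R_g‖R_L = (8.20 × 200) / (8.20 + 200) = 7.877 kΩ.
V_out = 23.9 × 7.877 / (7.02 + 7.877) = 23.9 × 7.877/14.90 = 12.6 V.
(Unloaded it would have been 12.9 V.)

V_out ≈ 12.6 V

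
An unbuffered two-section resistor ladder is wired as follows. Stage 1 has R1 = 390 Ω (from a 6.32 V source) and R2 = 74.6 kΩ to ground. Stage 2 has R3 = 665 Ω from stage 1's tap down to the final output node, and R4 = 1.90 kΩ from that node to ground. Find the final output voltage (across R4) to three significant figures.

Stage 2 presents R3+R4 = 2565 Ω as a load on stage 1's tap.
Stage 1's lower leg becomes R2‖(R3+R4) = 2480 Ω, so V_mid = 6.32 × 2480/2870 = 5.461 V.
Stage 2 is itself unloaded: V_out = V_mid × R4/(R3+R4) = 5.461 × 1900/2565 = 4.05 V.

V_out ≈ 4.05 V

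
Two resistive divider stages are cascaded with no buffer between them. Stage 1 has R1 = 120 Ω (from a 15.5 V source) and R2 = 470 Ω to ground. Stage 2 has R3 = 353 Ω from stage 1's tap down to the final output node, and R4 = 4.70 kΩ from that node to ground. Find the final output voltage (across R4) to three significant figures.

V_out ≈ 11.3 V

Stage 2 presents R3+R4 = 5053 Ω as a load on stage 1's tap.
Stage 1's lower leg becomes R2‖(R3+R4) = 430.0 Ω, so V_mid = 15.5 × 430.0/550.0 = 12.12 V.
Stage 2 is itself unloaded: V_out = V_mid × R4/(R3+R4) = 12.12 × 4700/5053 = 11.3 V.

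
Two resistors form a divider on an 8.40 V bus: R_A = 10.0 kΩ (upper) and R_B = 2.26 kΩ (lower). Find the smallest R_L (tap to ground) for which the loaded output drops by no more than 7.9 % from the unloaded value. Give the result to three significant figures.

Output resistance R_th = R_A‖R_B = (10.0 × 2.26)/12.26 = 1.843 kΩ.
The fractional drop is R_th/(R_th + R_L); requiring this ≤ 0.0790 gives R_L ≥ R_th(1/0.0790 − 1) = 1.843 × 11.66 = 21.5 kΩ.

R_L(min) ≈ 21.5 kΩ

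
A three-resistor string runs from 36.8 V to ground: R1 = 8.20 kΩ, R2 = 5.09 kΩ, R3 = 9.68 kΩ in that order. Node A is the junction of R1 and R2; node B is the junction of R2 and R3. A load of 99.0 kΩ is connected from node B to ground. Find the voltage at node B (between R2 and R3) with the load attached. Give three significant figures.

At node B, R3 is in parallel with the load: R3‖R_L = 8.818 kΩ.
Below node A the resistance is R2 + (R3‖R_L) = 13.91 kΩ, so V_A = 36.8 × 13.91/22.11 = 23.15 V.
Then V_B = V_A × (R3‖R_L)/(R2 + R3‖R_L) = 23.15 × 8.818/13.91 = 14.7 V.

V ≈ 14.7 V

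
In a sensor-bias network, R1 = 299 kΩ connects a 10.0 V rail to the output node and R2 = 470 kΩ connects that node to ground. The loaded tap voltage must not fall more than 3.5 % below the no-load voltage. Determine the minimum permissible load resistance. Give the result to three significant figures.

R_L(min) ≈ 5.04 MΩ

Output resistance R_th = R1‖R2 = (299 × 470)/769.0 = 182.7 kΩ.
The fractional drop is R_th/(R_th + R_L); requiring this ≤ 0.0350 gives R_L ≥ R_th(1/0.0350 − 1) = 182.7 × 27.57 = 5.04 MΩ.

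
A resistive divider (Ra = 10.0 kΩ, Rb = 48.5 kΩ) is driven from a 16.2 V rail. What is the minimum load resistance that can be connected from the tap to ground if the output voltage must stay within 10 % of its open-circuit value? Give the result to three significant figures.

R_L(min) ≈ 74.6 kΩ

Output resistance R_th = Ra‖Rb = (10.0 × 48.5)/58.50 = 8.291 kΩ.
The fractional drop is R_th/(R_th + R_L); requiring this ≤ 0.100 gives R_L ≥ R_th(1/0.100 − 1) = 8.291 × 9.000 = 74.6 kΩ.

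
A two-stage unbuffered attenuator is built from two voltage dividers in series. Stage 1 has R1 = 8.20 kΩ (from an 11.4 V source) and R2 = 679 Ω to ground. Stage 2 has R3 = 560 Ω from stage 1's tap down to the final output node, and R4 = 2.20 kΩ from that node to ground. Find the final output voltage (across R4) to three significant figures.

V_out ≈ 0.566 V

Stage 2 presents R3+R4 = 2760 Ω as a load on stage 1's tap.
Stage 1's lower leg becomes R2‖(R3+R4) = 544.9 Ω, so V_mid = 11.4 × 544.9/8745 = 0.7104 V.
Stage 2 is itself unloaded: V_out = V_mid × R4/(R3+R4) = 0.7104 × 2200/2760 = 0.566 V.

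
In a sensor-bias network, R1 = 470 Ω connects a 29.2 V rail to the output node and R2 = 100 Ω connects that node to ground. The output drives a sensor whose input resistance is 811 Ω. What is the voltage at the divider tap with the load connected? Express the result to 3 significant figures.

V_out ≈ 4.65 V

The load sits in parallel with R2: R2‖R_L = (100 × 811) / (100 + 811) = 89.02 Ω.
V_out = 29.2 × 89.02 / (470 + 89.02) = 29.2 × 89.02/559.0 = 4.65 V.
(Unloaded it would have been 5.12 V.)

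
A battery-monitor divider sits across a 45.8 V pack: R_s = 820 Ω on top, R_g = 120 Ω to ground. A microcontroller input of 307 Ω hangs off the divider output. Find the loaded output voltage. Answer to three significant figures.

V_out ≈ 4.36 V

The load sits in parallel with R_g: R_g‖R_L = (120 × 307) / (120 + 307) = 86.28 Ω.
V_out = 45.8 × 86.28 / (820 + 86.28) = 45.8 × 86.28/906.3 = 4.36 V.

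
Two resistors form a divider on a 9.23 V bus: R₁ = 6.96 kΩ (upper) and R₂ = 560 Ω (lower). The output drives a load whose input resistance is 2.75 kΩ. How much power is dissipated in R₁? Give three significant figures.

Total resistance from the source is R₁ + (R₂‖R_L) = 7425 Ω, so I = 9.23/7425 Ω = 1.243 mA.
P = I²·R₁ = (1.243 mA)² × 6.96 kΩ = 10.8 mW.

P ≈ 10.8 mW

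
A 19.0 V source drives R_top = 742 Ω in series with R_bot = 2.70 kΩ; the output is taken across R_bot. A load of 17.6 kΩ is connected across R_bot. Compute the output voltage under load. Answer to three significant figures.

V_out ≈ 14.4 V

The load sits in parallel with R_bot: R_bot‖R_L = (2700 × 17600) / (2700 + 17600) = 2341 Ω.
V_out = 19.0 × 2341 / (742 + 2341) = 19.0 × 2341/3083 = 14.4 V.
(Unloaded it would have been 14.9 V.)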